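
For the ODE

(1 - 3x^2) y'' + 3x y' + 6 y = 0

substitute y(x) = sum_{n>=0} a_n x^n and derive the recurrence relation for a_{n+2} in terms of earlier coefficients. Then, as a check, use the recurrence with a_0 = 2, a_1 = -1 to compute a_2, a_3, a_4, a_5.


Substitute y = sum_n a_n x^n.
(1 - 3 x^2) y'' contributes (n+2)(n+1) a_{n+2} - 3 n(n-1) a_n at x^n.
3 x y'(x) contributes 3 n a_n at x^n.
6 y(x) contributes 6 a_n at x^n.
Matching x^n: (n+2)(n+1) a_{n+2} + (-3 n(n-1) + 3 n + 6) a_n = 0.
Thus a_{n+2} = (3 n(n-1) - 3 n - 6) / ((n+1)(n+2)) * a_n.

Check with a_0 = 2, a_1 = -1 (apply the recurrence for n = 0, 1, 2, 3): a_0 = 2, a_1 = -1, a_2 = -6, a_3 = 3/2, a_4 = 3, a_5 = 9/40.

a_(n+2) = (3 n(n-1) - 3 n - 6) / ((n+1)(n+2)) * a_n; check: a_0 = 2, a_1 = -1, a_2 = -6, a_3 = 3/2, a_4 = 3, a_5 = 9/40


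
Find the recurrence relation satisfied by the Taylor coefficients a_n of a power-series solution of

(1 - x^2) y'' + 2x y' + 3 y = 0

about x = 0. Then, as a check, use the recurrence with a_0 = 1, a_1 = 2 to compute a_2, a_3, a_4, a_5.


Substitute y = sum_n a_n x^n.
(1 - 1 x^2) y'' contributes (n+2)(n+1) a_{n+2} - n(n-1) a_n at x^n.
2 x y'(x) contributes 2 n a_n at x^n.
3 y(x) contributes 3 a_n at x^n.
Matching x^n: (n+2)(n+1) a_{n+2} + (-n(n-1) + 2 n + 3) a_n = 0.
Thus a_{n+2} = (n(n-1) - 2 n - 3) / ((n+1)(n+2)) * a_n.

Check with a_0 = 1, a_1 = 2 (apply the recurrence for n = 0, 1, 2, 3): a_0 = 1, a_1 = 2, a_2 = -3/2, a_3 = -5/3, a_4 = 5/8, a_5 = 1/4.

a_(n+2) = (n(n-1) - 2 n - 3) / ((n+1)(n+2)) * a_n; check: a_0 = 1, a_1 = 2, a_2 = -3/2, a_3 = -5/3, a_4 = 5/8, a_5 = 1/4


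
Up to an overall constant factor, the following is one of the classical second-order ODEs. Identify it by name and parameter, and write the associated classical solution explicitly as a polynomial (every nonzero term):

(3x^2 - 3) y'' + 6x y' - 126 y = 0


All three coefficients share the factor -3; dividing through by -3 gives  (1 - x^2) y'' - 2x y' + 42 y = 0.
This matches the Legendre equation (1 - x^2) y'' - 2x y' + n(n+1) y = 0 (note the -2x y' term) with n(n+1) = 42, so n = 6; the polynomial solution is P_6(x).
With y = sum_k a_k x^k, matching x^k gives (k+2)(k+1) a_{k+2} = [k(k+1) - n(n+1)] a_k = (k - 6)(k + 7) a_k. The right side vanishes at k = 6, so the series with the parity of 6 terminates at degree 6.
Standard normalization (P_n(1) = 1): leading coefficient (2n)!/(2^n (n!)^2) = 479001600/(64*518400) = 231/16, so a_6 = 231/16. Work downward with a_k = (k+1)(k+2) a_{k+2} / ((k - 6)(k + 7)):
  a_4 = (5)(6)(231/16) / ((4 - 6)(4 + 7)) = (3465/8)/(-22) = -315/16
  a_2 = (3)(4)(-315/16) / ((2 - 6)(2 + 7)) = (-945/4)/(-36) = 105/16
  a_0 = (1)(2)(105/16) / ((0 - 6)(0 + 7)) = (105/8)/(-42) = -5/16
Hence P_6(x) = 231 x^6/16 - 315 x^4/16 + 105 x^2/16 - 5/16.

P_6(x); series = 231 x^6/16 - 315 x^4/16 + 105 x^2/16 - 5/16


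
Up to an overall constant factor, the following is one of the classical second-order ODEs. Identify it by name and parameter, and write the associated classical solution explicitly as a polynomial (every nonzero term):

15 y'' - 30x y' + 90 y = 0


All three coefficients share the factor 15; dividing through by 15 gives  y'' - 2x y' + 6 y = 0.
This matches the Hermite equation y'' - 2x y' + 2n y = 0 with 2n = 6, so n = 3; the polynomial solution is H_3(x).
With y = sum_k a_k x^k, matching x^k gives (k+2)(k+1) a_{k+2} = 2(k - n) a_k = 2(k - 3) a_k. The right side vanishes at k = 3, so the series with the parity of 3 terminates at degree 3.
Standard normalization: leading coefficient of H_n is 2^n, so a_3 = 2^3 = 8. Work downward with a_k = (k+1)(k+2) a_{k+2} / (2(k - n)):
  a_1 = (2)(3)(8) / (2(1 - 3)) = 48/(-4) = -12
Hence H_3(x) = 8 x^3 - 12 x.

H_3(x); series = 8 x^3 - 12 x


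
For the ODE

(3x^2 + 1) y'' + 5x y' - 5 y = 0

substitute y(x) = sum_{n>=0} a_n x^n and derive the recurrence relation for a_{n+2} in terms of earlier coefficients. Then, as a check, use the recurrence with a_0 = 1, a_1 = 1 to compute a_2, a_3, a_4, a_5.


Substitute y = sum_n a_n x^n.
(1 + 3 x^2) y'' contributes (n+2)(n+1) a_{n+2} + 3 n(n-1) a_n at x^n.
5 x y'(x) contributes 5 n a_n at x^n.
-5 y(x) contributes -5 a_n at x^n.
Matching x^n: (n+2)(n+1) a_{n+2} + (3 n(n-1) + 5 n - 5) a_n = 0.
Thus a_{n+2} = (-3 n(n-1) - 5 n + 5) / ((n+1)(n+2)) * a_n.

Check with a_0 = 1, a_1 = 1 (apply the recurrence for n = 0, 1, 2, 3): a_0 = 1, a_1 = 1, a_2 = 5/2, a_3 = 0, a_4 = -55/24, a_5 = 0.

a_(n+2) = (-3 n(n-1) - 5 n + 5) / ((n+1)(n+2)) * a_n; check: a_0 = 1, a_1 = 1, a_2 = 5/2, a_3 = 0, a_4 = -55/24, a_5 = 0


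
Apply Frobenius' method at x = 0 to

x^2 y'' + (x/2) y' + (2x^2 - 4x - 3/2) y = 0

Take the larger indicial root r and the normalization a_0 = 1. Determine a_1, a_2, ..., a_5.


Write in Frobenius form y'' + (p(x)/x) y' + (q(x)/x^2) y = 0:
  p(x) = 1/2,  q(x) = 2x^2 - 4x - 3/2.
Indicial equation: r(r-1) + (1/2) r + (-3/2) = 0 -> roots r_1 = 3/2, r_2 = -1.
Take r = r_1 = 3/2. Let y(x) = x^r sum_{n>=0} a_n x^n with a_0 = 1.
Substitute y = x^r sum a_n x^n and match x^{r+n}. The recurrence is
  D(n) a_n - 4 a_{n-1} + 2 a_{n-2} = 0,  where D(n) = (r+n)(r+n-1) + (1/2)(r+n) + (-3/2).
  a_n = [4 a_{n-1} - 2 a_{n-2}] / D(n).
Since the indicial polynomial factors as (r - r_1)(r - r_2), D(n) = (r_1 + n - r_1)(r_1 + n - r_2) = n(n + 5/2).
Evaluating step by step (a_0 = 1):
  n = 1: D(1) = 1(1 + 5/2) = 7/2; numerator = 4(1) = 4; a_1 = (4)/(7/2) = 8/7
  n = 2: D(2) = 2(2 + 5/2) = 9; numerator = 4(8/7) - 2(1) = 18/7; a_2 = (18/7)/(9) = 2/7
  n = 3: D(3) = 3(3 + 5/2) = 33/2; numerator = 4(2/7) - 2(8/7) = -8/7; a_3 = (-8/7)/(33/2) = -16/231
  n = 4: D(4) = 4(4 + 5/2) = 26; numerator = 4(-16/231) - 2(2/7) = -28/33; a_4 = (-28/33)/(26) = -14/429
  n = 5: D(5) = 5(5 + 5/2) = 75/2; numerator = 4(-14/429) - 2(-16/231) = 8/1001; a_5 = (8/1001)/(75/2) = 16/75075

r = 3/2; a_0 = 1; a_1 = 8/7; a_2 = 2/7; a_3 = -16/231; a_4 = -14/429; a_5 = 16/75075


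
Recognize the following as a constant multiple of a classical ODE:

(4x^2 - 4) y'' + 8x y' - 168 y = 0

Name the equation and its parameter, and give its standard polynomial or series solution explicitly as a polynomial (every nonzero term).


All three coefficients share the factor -4; dividing through by -4 gives  (1 - x^2) y'' - 2x y' + 42 y = 0.
This matches the Legendre equation (1 - x^2) y'' - 2x y' + n(n+1) y = 0 (note the -2x y' term) with n(n+1) = 42, so n = 6; the polynomial solution is P_6(x).
With y = sum_k a_k x^k, matching x^k gives (k+2)(k+1) a_{k+2} = [k(k+1) - n(n+1)] a_k = (k - 6)(k + 7) a_k. The right side vanishes at k = 6, so the series with the parity of 6 terminates at degree 6.
Standard normalization (P_n(1) = 1): leading coefficient (2n)!/(2^n (n!)^2) = 479001600/(64*518400) = 231/16, so a_6 = 231/16. Work downward with a_k = (k+1)(k+2) a_{k+2} / ((k - 6)(k + 7)):
  a_4 = (5)(6)(231/16) / ((4 - 6)(4 + 7)) = (3465/8)/(-22) = -315/16
  a_2 = (3)(4)(-315/16) / ((2 - 6)(2 + 7)) = (-945/4)/(-36) = 105/16
  a_0 = (1)(2)(105/16) / ((0 - 6)(0 + 7)) = (105/8)/(-42) = -5/16
Hence P_6(x) = 231 x^6/16 - 315 x^4/16 + 105 x^2/16 - 5/16.

P_6(x); series = 231 x^6/16 - 315 x^4/16 + 105 x^2/16 - 5/16


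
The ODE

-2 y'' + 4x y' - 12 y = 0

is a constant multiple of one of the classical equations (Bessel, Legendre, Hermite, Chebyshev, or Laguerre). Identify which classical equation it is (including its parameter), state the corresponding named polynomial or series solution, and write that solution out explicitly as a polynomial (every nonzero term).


All three coefficients share the factor -2; dividing through by -2 gives  y'' - 2x y' + 6 y = 0.
This matches the Hermite equation y'' - 2x y' + 2n y = 0 with 2n = 6, so n = 3; the polynomial solution is H_3(x).
With y = sum_k a_k x^k, matching x^k gives (k+2)(k+1) a_{k+2} = 2(k - n) a_k = 2(k - 3) a_k. The right side vanishes at k = 3, so the series with the parity of 3 terminates at degree 3.
Standard normalization: leading coefficient of H_n is 2^n, so a_3 = 2^3 = 8. Work downward with a_k = (k+1)(k+2) a_{k+2} / (2(k - n)):
  a_1 = (2)(3)(8) / (2(1 - 3)) = 48/(-4) = -12
Hence H_3(x) = 8 x^3 - 12 x.

H_3(x); series = 8 x^3 - 12 x


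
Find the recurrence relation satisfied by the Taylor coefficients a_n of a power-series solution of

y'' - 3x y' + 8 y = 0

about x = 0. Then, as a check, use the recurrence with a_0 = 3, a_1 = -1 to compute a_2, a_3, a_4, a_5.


Substitute y = sum_n a_n x^n.
y''(x) has coefficient (n+2)(n+1) a_{n+2} at x^n;
-3 x y'(x) has coefficient -3 n a_n at x^n (shift);
8 y(x) has coefficient 8 a_n at x^n.
Matching x^n: (n+2)(n+1) a_{n+2} + (-3n + 8) a_n = 0.
Thus a_{n+2} = (3n - 8) / ((n+1)(n+2)) * a_n.

Check with a_0 = 3, a_1 = -1 (apply the recurrence for n = 0, 1, 2, 3): a_0 = 3, a_1 = -1, a_2 = -12, a_3 = 5/6, a_4 = 2, a_5 = 1/24.

a_(n+2) = (3n - 8) / ((n+1)(n+2)) * a_n; check: a_0 = 3, a_1 = -1, a_2 = -12, a_3 = 5/6, a_4 = 2, a_5 = 1/24


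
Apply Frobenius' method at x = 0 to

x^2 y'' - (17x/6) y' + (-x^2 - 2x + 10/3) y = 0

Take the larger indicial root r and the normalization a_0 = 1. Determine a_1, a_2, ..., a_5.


Write in Frobenius form y'' + (p(x)/x) y' + (q(x)/x^2) y = 0:
  p(x) = -17/6,  q(x) = -x^2 - 2x + 10/3.
Indicial equation: r(r-1) + (-17/6) r + (10/3) = 0 -> roots r_1 = 5/2, r_2 = 4/3.
Take r = r_1 = 5/2. Let y(x) = x^r sum_{n>=0} a_n x^n with a_0 = 1.
Substitute y = x^r sum a_n x^n and match x^{r+n}. The recurrence is
  D(n) a_n - 2 a_{n-1} - 1 a_{n-2} = 0,  where D(n) = (r+n)(r+n-1) + (-17/6)(r+n) + (10/3).
  a_n = [2 a_{n-1} + 1 a_{n-2}] / D(n).
Since the indicial polynomial factors as (r - r_1)(r - r_2), D(n) = (r_1 + n - r_1)(r_1 + n - r_2) = n(n + 7/6).
Evaluating step by step (a_0 = 1):
  n = 1: D(1) = 1(1 + 7/6) = 13/6; numerator = 2(1) = 2; a_1 = (2)/(13/6) = 12/13
  n = 2: D(2) = 2(2 + 7/6) = 19/3; numerator = 2(12/13) + 1(1) = 37/13; a_2 = (37/13)/(19/3) = 111/247
  n = 3: D(3) = 3(3 + 7/6) = 25/2; numerator = 2(111/247) + 1(12/13) = 450/247; a_3 = (450/247)/(25/2) = 36/247
  n = 4: D(4) = 4(4 + 7/6) = 62/3; numerator = 2(36/247) + 1(111/247) = 183/247; a_4 = (183/247)/(62/3) = 549/15314
  n = 5: D(5) = 5(5 + 7/6) = 185/6; numerator = 2(549/15314) + 1(36/247) = 1665/7657; a_5 = (1665/7657)/(185/6) = 54/7657

r = 5/2; a_0 = 1; a_1 = 12/13; a_2 = 111/247; a_3 = 36/247; a_4 = 549/15314; a_5 = 54/7657


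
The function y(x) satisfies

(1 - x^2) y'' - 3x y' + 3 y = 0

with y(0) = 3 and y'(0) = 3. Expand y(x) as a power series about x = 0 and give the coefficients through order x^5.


Ansatz: y(x) = sum_{n>=0} a_n x^n, so y'(x) = sum_{n>=1} n a_n x^(n-1) and y''(x) = sum_{n>=2} n(n-1) a_n x^(n-2).
Substitute into P(x) y'' + Q(x) y' + R(x) y = 0 with P(x) = 1 - x^2, Q(x) = -3x, R(x) = 3, and match powers of x.
Initial conditions: a_0 = 3, a_1 = 3.
Setting the coefficient of each power of x to zero and solving order by order (substituting the coefficients already found):
  x^0: 2 a_2 + 3 a_0 = 0  ->  2 a_2 = -3 a_0 = -9  ->  a_2 = -9/2
  x^1: 6 a_3 = 0  ->  a_3 = 0
  x^2: 12 a_4 - 5 a_2 = 0  ->  12 a_4 = 5 a_2 = -45/2  ->  a_4 = -15/8
  x^3: 20 a_5 - 12 a_3 = 0  ->  20 a_5 = 12 a_3 = 0  ->  a_5 = 0
Truncated series: y(x) = 3 + 3 x - (9/2) x^2 - (15/8) x^4 + O(x^6).

a_0 = 3; a_1 = 3; a_2 = -9/2; a_3 = 0; a_4 = -15/8; a_5 = 0


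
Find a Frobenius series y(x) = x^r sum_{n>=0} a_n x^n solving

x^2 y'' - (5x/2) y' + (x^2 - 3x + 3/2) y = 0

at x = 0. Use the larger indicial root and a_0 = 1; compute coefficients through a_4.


Write in Frobenius form y'' + (p(x)/x) y' + (q(x)/x^2) y = 0:
  p(x) = -5/2,  q(x) = x^2 - 3x + 3/2.
Indicial equation: r(r-1) + (-5/2) r + (3/2) = 0 -> roots r_1 = 3, r_2 = 1/2.
Take r = r_1 = 3. Let y(x) = x^r sum_{n>=0} a_n x^n with a_0 = 1.
Substitute y = x^r sum a_n x^n and match x^{r+n}. The recurrence is
  D(n) a_n - 3 a_{n-1} + 1 a_{n-2} = 0,  where D(n) = (r+n)(r+n-1) + (-5/2)(r+n) + (3/2).
  a_n = [3 a_{n-1} - 1 a_{n-2}] / D(n).
Since the indicial polynomial factors as (r - r_1)(r - r_2), D(n) = (r_1 + n - r_1)(r_1 + n - r_2) = n(n + 5/2).
Evaluating step by step (a_0 = 1):
  n = 1: D(1) = 1(1 + 5/2) = 7/2; numerator = 3(1) = 3; a_1 = (3)/(7/2) = 6/7
  n = 2: D(2) = 2(2 + 5/2) = 9; numerator = 3(6/7) - 1(1) = 11/7; a_2 = (11/7)/(9) = 11/63
  n = 3: D(3) = 3(3 + 5/2) = 33/2; numerator = 3(11/63) - 1(6/7) = -1/3; a_3 = (-1/3)/(33/2) = -2/99
  n = 4: D(4) = 4(4 + 5/2) = 26; numerator = 3(-2/99) - 1(11/63) = -163/693; a_4 = (-163/693)/(26) = -163/18018

r = 3; a_0 = 1; a_1 = 6/7; a_2 = 11/63; a_3 = -2/99; a_4 = -163/18018


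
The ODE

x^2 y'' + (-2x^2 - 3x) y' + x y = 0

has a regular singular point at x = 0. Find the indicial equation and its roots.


Divide by x^2 to reach normal form y'' + P_1(x) y' + P_2(x) y = 0 with P_1(x) = -2 - 3/x and P_2(x) = 1/x.
x = 0 is a singular point because the y'-coefficient -2 - 3/x has a pole at x = 0 and the y-coefficient 1/x has a pole at x = 0.
It is a regular singular point because x P_1(x) = p(x) = -2x - 3 and x^2 P_2(x) = q(x) = x are polynomials, hence analytic at x = 0.
p(0) = -3,  q(0) = 0.
Indicial equation: r(r-1) + p(0) r + q(0) = 0, i.e. r^2 + (p(0) - 1) r + q(0) = 0, i.e. r^2 - 4 r = 0.
Discriminant: (-4)^2 - 4(0) = 16, so r = (4 ± 4)/2.
Solving: r_1 = 4, r_2 = 0.

indicial: r^2 - 4 r = 0; roots r_1 = 4, r_2 = 0


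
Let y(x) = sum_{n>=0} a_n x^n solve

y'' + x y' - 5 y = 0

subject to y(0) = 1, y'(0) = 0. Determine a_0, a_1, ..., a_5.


Ansatz: y(x) = sum_{n>=0} a_n x^n, so y'(x) = sum_{n>=1} n a_n x^(n-1) and y''(x) = sum_{n>=2} n(n-1) a_n x^(n-2).
Substitute into P(x) y'' + Q(x) y' + R(x) y = 0 with P(x) = 1, Q(x) = x, R(x) = -5, and match powers of x.
Initial conditions: a_0 = 1, a_1 = 0.
Setting the coefficient of each power of x to zero and solving order by order (substituting the coefficients already found):
  x^0: 2 a_2 - 5 a_0 = 0  ->  2 a_2 = 5 a_0 = 5  ->  a_2 = 5/2
  x^1: 6 a_3 - 4 a_1 = 0  ->  6 a_3 = 4 a_1 = 0  ->  a_3 = 0
  x^2: 12 a_4 - 3 a_2 = 0  ->  12 a_4 = 3 a_2 = 15/2  ->  a_4 = 5/8
  x^3: 20 a_5 - 2 a_3 = 0  ->  20 a_5 = 2 a_3 = 0  ->  a_5 = 0
Truncated series: y(x) = 1 + (5/2) x^2 + (5/8) x^4 + O(x^6).

a_0 = 1; a_1 = 0; a_2 = 5/2; a_3 = 0; a_4 = 5/8; a_5 = 0


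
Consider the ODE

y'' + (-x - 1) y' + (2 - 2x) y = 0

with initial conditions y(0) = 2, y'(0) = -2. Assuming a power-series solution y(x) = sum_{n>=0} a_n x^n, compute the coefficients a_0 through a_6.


Ansatz: y(x) = sum_{n>=0} a_n x^n, so y'(x) = sum_{n>=1} n a_n x^(n-1) and y''(x) = sum_{n>=2} n(n-1) a_n x^(n-2).
Substitute into P(x) y'' + Q(x) y' + R(x) y = 0 with P(x) = 1, Q(x) = -x - 1, R(x) = 2 - 2x, and match powers of x.
Initial conditions: a_0 = 2, a_1 = -2.
Setting the coefficient of each power of x to zero and solving order by order (substituting the coefficients already found):
  x^0: 2 a_2 - a_1 + 2 a_0 = 0  ->  2 a_2 = a_1 - 2 a_0 = -6  ->  a_2 = -3
  x^1: 6 a_3 - 2 a_2 + a_1 - 2 a_0 = 0  ->  6 a_3 = 2 a_2 - a_1 + 2 a_0 = 0  ->  a_3 = 0
  x^2: 12 a_4 - 3 a_3 - 2 a_1 = 0  ->  12 a_4 = 3 a_3 + 2 a_1 = -4  ->  a_4 = -1/3
  x^3: 20 a_5 - 4 a_4 - a_3 - 2 a_2 = 0  ->  20 a_5 = 4 a_4 + a_3 + 2 a_2 = -22/3  ->  a_5 = -11/30
  x^4: 30 a_6 - 5 a_5 - 2 a_4 - 2 a_3 = 0  ->  30 a_6 = 5 a_5 + 2 a_4 + 2 a_3 = -5/2  ->  a_6 = -1/12
Truncated series: y(x) = 2 - 2 x - 3 x^2 - (1/3) x^4 - (11/30) x^5 - (1/12) x^6 + O(x^7).

a_0 = 2; a_1 = -2; a_2 = -3; a_3 = 0; a_4 = -1/3; a_5 = -11/30; a_6 = -1/12


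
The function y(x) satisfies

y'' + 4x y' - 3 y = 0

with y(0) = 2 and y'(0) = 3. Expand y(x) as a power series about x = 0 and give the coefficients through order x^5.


Ansatz: y(x) = sum_{n>=0} a_n x^n, so y'(x) = sum_{n>=1} n a_n x^(n-1) and y''(x) = sum_{n>=2} n(n-1) a_n x^(n-2).
Substitute into P(x) y'' + Q(x) y' + R(x) y = 0 with P(x) = 1, Q(x) = 4x, R(x) = -3, and match powers of x.
Initial conditions: a_0 = 2, a_1 = 3.
Setting the coefficient of each power of x to zero and solving order by order (substituting the coefficients already found):
  x^0: 2 a_2 - 3 a_0 = 0  ->  2 a_2 = 3 a_0 = 6  ->  a_2 = 3
  x^1: 6 a_3 + a_1 = 0  ->  6 a_3 = -a_1 = -3  ->  a_3 = -1/2
  x^2: 12 a_4 + 5 a_2 = 0  ->  12 a_4 = -5 a_2 = -15  ->  a_4 = -5/4
  x^3: 20 a_5 + 9 a_3 = 0  ->  20 a_5 = -9 a_3 = 9/2  ->  a_5 = 9/40
Truncated series: y(x) = 2 + 3 x + 3 x^2 - (1/2) x^3 - (5/4) x^4 + (9/40) x^5 + O(x^6).

a_0 = 2; a_1 = 3; a_2 = 3; a_3 = -1/2; a_4 = -5/4; a_5 = 9/40


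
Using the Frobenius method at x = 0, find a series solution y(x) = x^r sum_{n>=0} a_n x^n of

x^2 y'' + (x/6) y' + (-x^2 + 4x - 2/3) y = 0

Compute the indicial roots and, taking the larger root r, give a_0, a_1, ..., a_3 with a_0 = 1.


Write in Frobenius form y'' + (p(x)/x) y' + (q(x)/x^2) y = 0:
  p(x) = 1/6,  q(x) = -x^2 + 4x - 2/3.
Indicial equation: r(r-1) + (1/6) r + (-2/3) = 0 -> roots r_1 = 4/3, r_2 = -1/2.
Take r = r_1 = 4/3. Let y(x) = x^r sum_{n>=0} a_n x^n with a_0 = 1.
Substitute y = x^r sum a_n x^n and match x^{r+n}. The recurrence is
  D(n) a_n + 4 a_{n-1} - 1 a_{n-2} = 0,  where D(n) = (r+n)(r+n-1) + (1/6)(r+n) + (-2/3).
  a_n = [-4 a_{n-1} + 1 a_{n-2}] / D(n).
Since the indicial polynomial factors as (r - r_1)(r - r_2), D(n) = (r_1 + n - r_1)(r_1 + n - r_2) = n(n + 11/6).
Evaluating step by step (a_0 = 1):
  n = 1: D(1) = 1(1 + 11/6) = 17/6; numerator = -4(1) = -4; a_1 = (-4)/(17/6) = -24/17
  n = 2: D(2) = 2(2 + 11/6) = 23/3; numerator = -4(-24/17) + 1(1) = 113/17; a_2 = (113/17)/(23/3) = 339/391
  n = 3: D(3) = 3(3 + 11/6) = 29/2; numerator = -4(339/391) + 1(-24/17) = -1908/391; a_3 = (-1908/391)/(29/2) = -3816/11339

r = 4/3; a_0 = 1; a_1 = -24/17; a_2 = 339/391; a_3 = -3816/11339


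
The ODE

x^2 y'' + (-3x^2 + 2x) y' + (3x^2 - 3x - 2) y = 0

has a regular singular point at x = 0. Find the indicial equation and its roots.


Divide by x^2 to reach normal form y'' + P_1(x) y' + P_2(x) y = 0 with P_1(x) = -3 + 2/x and P_2(x) = 3 - 3/x - 2/x^2.
x = 0 is a singular point because the y'-coefficient -3 + 2/x has a pole at x = 0 and the y-coefficient 3 - 3/x - 2/x^2 has a pole at x = 0.
It is a regular singular point because x P_1(x) = p(x) = 2 - 3x and x^2 P_2(x) = q(x) = 3x^2 - 3x - 2 are polynomials, hence analytic at x = 0.
p(0) = 2,  q(0) = -2.
Indicial equation: r(r-1) + p(0) r + q(0) = 0, i.e. r^2 + (p(0) - 1) r + q(0) = 0, i.e. r^2 + 1 r - 2 = 0.
Discriminant: (1)^2 - 4(-2) = 9, so r = (-1 ± 3)/2.
Solving: r_1 = 1, r_2 = -2.

indicial: r^2 + 1 r - 2 = 0; roots r_1 = 1, r_2 = -2


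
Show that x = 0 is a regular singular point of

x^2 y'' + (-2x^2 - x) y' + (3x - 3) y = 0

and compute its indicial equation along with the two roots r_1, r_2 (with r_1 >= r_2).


Divide by x^2 to reach normal form y'' + P_1(x) y' + P_2(x) y = 0 with P_1(x) = -2 - 1/x and P_2(x) = 3/x - 3/x^2.
x = 0 is a singular point because the y'-coefficient -2 - 1/x has a pole at x = 0 and the y-coefficient 3/x - 3/x^2 has a pole at x = 0.
It is a regular singular point because x P_1(x) = p(x) = -2x - 1 and x^2 P_2(x) = q(x) = 3x - 3 are polynomials, hence analytic at x = 0.
p(0) = -1,  q(0) = -3.
Indicial equation: r(r-1) + p(0) r + q(0) = 0, i.e. r^2 + (p(0) - 1) r + q(0) = 0, i.e. r^2 - 2 r - 3 = 0.
Discriminant: (-2)^2 - 4(-3) = 16, so r = (2 ± 4)/2.
Solving: r_1 = 3, r_2 = -1.

indicial: r^2 - 2 r - 3 = 0; roots r_1 = 3, r_2 = -1


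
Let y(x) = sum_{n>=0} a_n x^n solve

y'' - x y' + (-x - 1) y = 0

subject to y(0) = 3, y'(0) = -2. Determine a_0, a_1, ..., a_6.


Ansatz: y(x) = sum_{n>=0} a_n x^n, so y'(x) = sum_{n>=1} n a_n x^(n-1) and y''(x) = sum_{n>=2} n(n-1) a_n x^(n-2).
Substitute into P(x) y'' + Q(x) y' + R(x) y = 0 with P(x) = 1, Q(x) = -x, R(x) = -x - 1, and match powers of x.
Initial conditions: a_0 = 3, a_1 = -2.
Setting the coefficient of each power of x to zero and solving order by order (substituting the coefficients already found):
  x^0: 2 a_2 - a_0 = 0  ->  2 a_2 = a_0 = 3  ->  a_2 = 3/2
  x^1: 6 a_3 - 2 a_1 - a_0 = 0  ->  6 a_3 = 2 a_1 + a_0 = -1  ->  a_3 = -1/6
  x^2: 12 a_4 - 3 a_2 - a_1 = 0  ->  12 a_4 = 3 a_2 + a_1 = 5/2  ->  a_4 = 5/24
  x^3: 20 a_5 - 4 a_3 - a_2 = 0  ->  20 a_5 = 4 a_3 + a_2 = 5/6  ->  a_5 = 1/24
  x^4: 30 a_6 - 5 a_4 - a_3 = 0  ->  30 a_6 = 5 a_4 + a_3 = 7/8  ->  a_6 = 7/240
Truncated series: y(x) = 3 - 2 x + (3/2) x^2 - (1/6) x^3 + (5/24) x^4 + (1/24) x^5 + (7/240) x^6 + O(x^7).

a_0 = 3; a_1 = -2; a_2 = 3/2; a_3 = -1/6; a_4 = 5/24; a_5 = 1/24; a_6 = 7/240


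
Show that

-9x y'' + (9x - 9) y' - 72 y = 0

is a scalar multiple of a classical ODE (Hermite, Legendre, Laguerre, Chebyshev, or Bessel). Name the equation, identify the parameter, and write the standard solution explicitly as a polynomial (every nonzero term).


All three coefficients share the factor -9; dividing through by -9 gives  x y'' + (1 - x) y' + 8 y = 0.
This matches the Laguerre equation x y'' + (1 - x) y' + n y = 0 with n = 8; the polynomial solution is L_8(x).
With y = sum_k a_k x^k, matching x^k gives (k+1)k a_{k+1} + (k+1) a_{k+1} - k a_k + n a_k = 0, i.e. (k+1)^2 a_{k+1} = (k - n) a_k = (k - 8) a_k. The right side vanishes at k = 8, so the series terminates at degree 8.
Standard normalization L_n(0) = 1 gives a_0 = 1. Work upward with a_{k+1} = (k - 8) a_k / (k+1)^2:
  a_1 = (0 - 8)(1) / 1^2 = -8/1 = -8
  a_2 = (1 - 8)(-8) / 2^2 = 56/4 = 14
  a_3 = (2 - 8)(14) / 3^2 = -84/9 = -28/3
  a_4 = (3 - 8)(-28/3) / 4^2 = (140/3)/16 = 35/12
  a_5 = (4 - 8)(35/12) / 5^2 = (-35/3)/25 = -7/15
  a_6 = (5 - 8)(-7/15) / 6^2 = (7/5)/36 = 7/180
  a_7 = (6 - 8)(7/180) / 7^2 = (-7/90)/49 = -1/630
  a_8 = (7 - 8)(-1/630) / 8^2 = (1/630)/64 = 1/40320
Hence L_8(x) = x^8/40320 - x^7/630 + 7 x^6/180 - 7 x^5/15 + 35 x^4/12 - 28 x^3/3 + 14 x^2 - 8 x + 1.

L_8(x); series = x^8/40320 - x^7/630 + 7 x^6/180 - 7 x^5/15 + 35 x^4/12 - 28 x^3/3 + 14 x^2 - 8 x + 1


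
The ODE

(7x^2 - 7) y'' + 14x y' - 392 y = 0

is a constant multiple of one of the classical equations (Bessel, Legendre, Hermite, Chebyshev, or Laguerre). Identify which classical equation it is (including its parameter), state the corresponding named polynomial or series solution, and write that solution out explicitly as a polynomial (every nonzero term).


All three coefficients share the factor -7; dividing through by -7 gives  (1 - x^2) y'' - 2x y' + 56 y = 0.
This matches the Legendre equation (1 - x^2) y'' - 2x y' + n(n+1) y = 0 (note the -2x y' term) with n(n+1) = 56, so n = 7; the polynomial solution is P_7(x).
With y = sum_k a_k x^k, matching x^k gives (k+2)(k+1) a_{k+2} = [k(k+1) - n(n+1)] a_k = (k - 7)(k + 8) a_k. The right side vanishes at k = 7, so the series with the parity of 7 terminates at degree 7.
Standard normalization (P_n(1) = 1): leading coefficient (2n)!/(2^n (n!)^2) = 87178291200/(128*25401600) = 429/16, so a_7 = 429/16. Work downward with a_k = (k+1)(k+2) a_{k+2} / ((k - 7)(k + 8)):
  a_5 = (6)(7)(429/16) / ((5 - 7)(5 + 8)) = (9009/8)/(-26) = -693/16
  a_3 = (4)(5)(-693/16) / ((3 - 7)(3 + 8)) = (-3465/4)/(-44) = 315/16
  a_1 = (2)(3)(315/16) / ((1 - 7)(1 + 8)) = (945/8)/(-54) = -35/16
Hence P_7(x) = 429 x^7/16 - 693 x^5/16 + 315 x^3/16 - 35 x/16.

P_7(x); series = 429 x^7/16 - 693 x^5/16 + 315 x^3/16 - 35 x/16


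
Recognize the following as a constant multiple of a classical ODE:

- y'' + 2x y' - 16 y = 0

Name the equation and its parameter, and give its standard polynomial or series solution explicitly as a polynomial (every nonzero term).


All three coefficients share the factor -1; dividing through by -1 gives  y'' - 2x y' + 16 y = 0.
This matches the Hermite equation y'' - 2x y' + 2n y = 0 with 2n = 16, so n = 8; the polynomial solution is H_8(x).
With y = sum_k a_k x^k, matching x^k gives (k+2)(k+1) a_{k+2} = 2(k - n) a_k = 2(k - 8) a_k. The right side vanishes at k = 8, so the series with the parity of 8 terminates at degree 8.
Standard normalization: leading coefficient of H_n is 2^n, so a_8 = 2^8 = 256. Work downward with a_k = (k+1)(k+2) a_{k+2} / (2(k - n)):
  a_6 = (7)(8)(256) / (2(6 - 8)) = 14336/(-4) = -3584
  a_4 = (5)(6)(-3584) / (2(4 - 8)) = -107520/(-8) = 13440
  a_2 = (3)(4)(13440) / (2(2 - 8)) = 161280/(-12) = -13440
  a_0 = (1)(2)(-13440) / (2(0 - 8)) = -26880/(-16) = 1680
Hence H_8(x) = 256 x^8 - 3584 x^6 + 13440 x^4 - 13440 x^2 + 1680.

H_8(x); series = 256 x^8 - 3584 x^6 + 13440 x^4 - 13440 x^2 + 1680


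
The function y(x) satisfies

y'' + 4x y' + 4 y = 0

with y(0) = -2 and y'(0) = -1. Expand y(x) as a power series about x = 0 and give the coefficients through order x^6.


Ansatz: y(x) = sum_{n>=0} a_n x^n, so y'(x) = sum_{n>=1} n a_n x^(n-1) and y''(x) = sum_{n>=2} n(n-1) a_n x^(n-2).
Substitute into P(x) y'' + Q(x) y' + R(x) y = 0 with P(x) = 1, Q(x) = 4x, R(x) = 4, and match powers of x.
Initial conditions: a_0 = -2, a_1 = -1.
Setting the coefficient of each power of x to zero and solving order by order (substituting the coefficients already found):
  x^0: 2 a_2 + 4 a_0 = 0  ->  2 a_2 = -4 a_0 = 8  ->  a_2 = 4
  x^1: 6 a_3 + 8 a_1 = 0  ->  6 a_3 = -8 a_1 = 8  ->  a_3 = 4/3
  x^2: 12 a_4 + 12 a_2 = 0  ->  12 a_4 = -12 a_2 = -48  ->  a_4 = -4
  x^3: 20 a_5 + 16 a_3 = 0  ->  20 a_5 = -16 a_3 = -64/3  ->  a_5 = -16/15
  x^4: 30 a_6 + 20 a_4 = 0  ->  30 a_6 = -20 a_4 = 80  ->  a_6 = 8/3
Truncated series: y(x) = -2 - x + 4 x^2 + (4/3) x^3 - 4 x^4 - (16/15) x^5 + (8/3) x^6 + O(x^7).

a_0 = -2; a_1 = -1; a_2 = 4; a_3 = 4/3; a_4 = -4; a_5 = -16/15; a_6 = 8/3


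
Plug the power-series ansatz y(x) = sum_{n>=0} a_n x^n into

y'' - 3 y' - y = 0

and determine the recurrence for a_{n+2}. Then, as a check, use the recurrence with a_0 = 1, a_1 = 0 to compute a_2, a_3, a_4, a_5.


Substitute y = sum_n a_n x^n.
y''(x) has coefficient (n+2)(n+1) a_{n+2} at x^n;
-3 y'(x) has coefficient -3 (n+1) a_{n+1} at x^n;
-y(x) has coefficient -1 a_n at x^n.
Matching x^n: (n+2)(n+1) a_{n+2} - 3 (n+1) a_{n+1} - 1 a_n = 0.
Thus a_{n+2} = [3 (n+1) a_{n+1} + 1 a_n] / ((n+1)(n+2)).

Check with a_0 = 1, a_1 = 0 (apply the recurrence for n = 0, 1, 2, 3): a_0 = 1, a_1 = 0, a_2 = 1/2, a_3 = 1/2, a_4 = 5/12, a_5 = 11/40.

a_(n+2) = [3 (n+1) a_(n+1) + 1 a_n] / ((n+1)(n+2)); check: a_0 = 1, a_1 = 0, a_2 = 1/2, a_3 = 1/2, a_4 = 5/12, a_5 = 11/40


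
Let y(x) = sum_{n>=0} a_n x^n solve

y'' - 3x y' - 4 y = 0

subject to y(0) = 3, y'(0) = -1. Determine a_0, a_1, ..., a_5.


Ansatz: y(x) = sum_{n>=0} a_n x^n, so y'(x) = sum_{n>=1} n a_n x^(n-1) and y''(x) = sum_{n>=2} n(n-1) a_n x^(n-2).
Substitute into P(x) y'' + Q(x) y' + R(x) y = 0 with P(x) = 1, Q(x) = -3x, R(x) = -4, and match powers of x.
Initial conditions: a_0 = 3, a_1 = -1.
Setting the coefficient of each power of x to zero and solving order by order (substituting the coefficients already found):
  x^0: 2 a_2 - 4 a_0 = 0  ->  2 a_2 = 4 a_0 = 12  ->  a_2 = 6
  x^1: 6 a_3 - 7 a_1 = 0  ->  6 a_3 = 7 a_1 = -7  ->  a_3 = -7/6
  x^2: 12 a_4 - 10 a_2 = 0  ->  12 a_4 = 10 a_2 = 60  ->  a_4 = 5
  x^3: 20 a_5 - 13 a_3 = 0  ->  20 a_5 = 13 a_3 = -91/6  ->  a_5 = -91/120
Truncated series: y(x) = 3 - x + 6 x^2 - (7/6) x^3 + 5 x^4 - (91/120) x^5 + O(x^6).

a_0 = 3; a_1 = -1; a_2 = 6; a_3 = -7/6; a_4 = 5; a_5 = -91/120


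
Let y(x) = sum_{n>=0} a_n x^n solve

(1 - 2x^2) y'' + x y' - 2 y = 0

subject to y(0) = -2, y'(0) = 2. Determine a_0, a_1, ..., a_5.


Ansatz: y(x) = sum_{n>=0} a_n x^n, so y'(x) = sum_{n>=1} n a_n x^(n-1) and y''(x) = sum_{n>=2} n(n-1) a_n x^(n-2).
Substitute into P(x) y'' + Q(x) y' + R(x) y = 0 with P(x) = 1 - 2x^2, Q(x) = x, R(x) = -2, and match powers of x.
Initial conditions: a_0 = -2, a_1 = 2.
Setting the coefficient of each power of x to zero and solving order by order (substituting the coefficients already found):
  x^0: 2 a_2 - 2 a_0 = 0  ->  2 a_2 = 2 a_0 = -4  ->  a_2 = -2
  x^1: 6 a_3 - a_1 = 0  ->  6 a_3 = a_1 = 2  ->  a_3 = 1/3
  x^2: 12 a_4 - 4 a_2 = 0  ->  12 a_4 = 4 a_2 = -8  ->  a_4 = -2/3
  x^3: 20 a_5 - 11 a_3 = 0  ->  20 a_5 = 11 a_3 = 11/3  ->  a_5 = 11/60
Truncated series: y(x) = -2 + 2 x - 2 x^2 + (1/3) x^3 - (2/3) x^4 + (11/60) x^5 + O(x^6).

a_0 = -2; a_1 = 2; a_2 = -2; a_3 = 1/3; a_4 = -2/3; a_5 = 11/60


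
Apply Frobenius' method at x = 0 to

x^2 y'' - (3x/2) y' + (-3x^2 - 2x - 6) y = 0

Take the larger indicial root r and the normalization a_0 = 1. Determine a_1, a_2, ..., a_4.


Write in Frobenius form y'' + (p(x)/x) y' + (q(x)/x^2) y = 0:
  p(x) = -3/2,  q(x) = -3x^2 - 2x - 6.
Indicial equation: r(r-1) + (-3/2) r + (-6) = 0 -> roots r_1 = 4, r_2 = -3/2.
Take r = r_1 = 4. Let y(x) = x^r sum_{n>=0} a_n x^n with a_0 = 1.
Substitute y = x^r sum a_n x^n and match x^{r+n}. The recurrence is
  D(n) a_n - 2 a_{n-1} - 3 a_{n-2} = 0,  where D(n) = (r+n)(r+n-1) + (-3/2)(r+n) + (-6).
  a_n = [2 a_{n-1} + 3 a_{n-2}] / D(n).
Since the indicial polynomial factors as (r - r_1)(r - r_2), D(n) = (r_1 + n - r_1)(r_1 + n - r_2) = n(n + 11/2).
Evaluating step by step (a_0 = 1):
  n = 1: D(1) = 1(1 + 11/2) = 13/2; numerator = 2(1) = 2; a_1 = (2)/(13/2) = 4/13
  n = 2: D(2) = 2(2 + 11/2) = 15; numerator = 2(4/13) + 3(1) = 47/13; a_2 = (47/13)/(15) = 47/195
  n = 3: D(3) = 3(3 + 11/2) = 51/2; numerator = 2(47/195) + 3(4/13) = 274/195; a_3 = (274/195)/(51/2) = 548/9945
  n = 4: D(4) = 4(4 + 11/2) = 38; numerator = 2(548/9945) + 3(47/195) = 8287/9945; a_4 = (8287/9945)/(38) = 8287/377910

r = 4; a_0 = 1; a_1 = 4/13; a_2 = 47/195; a_3 = 548/9945; a_4 = 8287/377910


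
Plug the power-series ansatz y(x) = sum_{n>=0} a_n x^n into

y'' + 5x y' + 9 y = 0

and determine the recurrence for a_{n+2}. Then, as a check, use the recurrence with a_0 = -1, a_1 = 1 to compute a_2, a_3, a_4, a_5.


Substitute y = sum_n a_n x^n.
y''(x) has coefficient (n+2)(n+1) a_{n+2} at x^n;
5 x y'(x) has coefficient 5 n a_n at x^n (shift);
9 y(x) has coefficient 9 a_n at x^n.
Matching x^n: (n+2)(n+1) a_{n+2} + (5n + 9) a_n = 0.
Thus a_{n+2} = (-5n - 9) / ((n+1)(n+2)) * a_n.

Check with a_0 = -1, a_1 = 1 (apply the recurrence for n = 0, 1, 2, 3): a_0 = -1, a_1 = 1, a_2 = 9/2, a_3 = -7/3, a_4 = -57/8, a_5 = 14/5.

a_(n+2) = (-5n - 9) / ((n+1)(n+2)) * a_n; check: a_0 = -1, a_1 = 1, a_2 = 9/2, a_3 = -7/3, a_4 = -57/8, a_5 = 14/5


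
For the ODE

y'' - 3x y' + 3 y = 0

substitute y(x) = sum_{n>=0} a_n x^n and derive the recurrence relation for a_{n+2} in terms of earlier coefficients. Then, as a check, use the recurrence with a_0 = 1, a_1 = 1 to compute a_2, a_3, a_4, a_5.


Substitute y = sum_n a_n x^n.
y''(x) has coefficient (n+2)(n+1) a_{n+2} at x^n;
-3 x y'(x) has coefficient -3 n a_n at x^n (shift);
3 y(x) has coefficient 3 a_n at x^n.
Matching x^n: (n+2)(n+1) a_{n+2} + (-3n + 3) a_n = 0.
Thus a_{n+2} = (3n - 3) / ((n+1)(n+2)) * a_n.

Check with a_0 = 1, a_1 = 1 (apply the recurrence for n = 0, 1, 2, 3): a_0 = 1, a_1 = 1, a_2 = -3/2, a_3 = 0, a_4 = -3/8, a_5 = 0.

a_(n+2) = (3n - 3) / ((n+1)(n+2)) * a_n; check: a_0 = 1, a_1 = 1, a_2 = -3/2, a_3 = 0, a_4 = -3/8, a_5 = 0


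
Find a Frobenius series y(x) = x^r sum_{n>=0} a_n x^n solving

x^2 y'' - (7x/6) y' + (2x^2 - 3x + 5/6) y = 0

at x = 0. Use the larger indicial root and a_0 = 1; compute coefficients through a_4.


Write in Frobenius form y'' + (p(x)/x) y' + (q(x)/x^2) y = 0:
  p(x) = -7/6,  q(x) = 2x^2 - 3x + 5/6.
Indicial equation: r(r-1) + (-7/6) r + (5/6) = 0 -> roots r_1 = 5/3, r_2 = 1/2.
Take r = r_1 = 5/3. Let y(x) = x^r sum_{n>=0} a_n x^n with a_0 = 1.
Substitute y = x^r sum a_n x^n and match x^{r+n}. The recurrence is
  D(n) a_n - 3 a_{n-1} + 2 a_{n-2} = 0,  where D(n) = (r+n)(r+n-1) + (-7/6)(r+n) + (5/6).
  a_n = [3 a_{n-1} - 2 a_{n-2}] / D(n).
Since the indicial polynomial factors as (r - r_1)(r - r_2), D(n) = (r_1 + n - r_1)(r_1 + n - r_2) = n(n + 7/6).
Evaluating step by step (a_0 = 1):
  n = 1: D(1) = 1(1 + 7/6) = 13/6; numerator = 3(1) = 3; a_1 = (3)/(13/6) = 18/13
  n = 2: D(2) = 2(2 + 7/6) = 19/3; numerator = 3(18/13) - 2(1) = 28/13; a_2 = (28/13)/(19/3) = 84/247
  n = 3: D(3) = 3(3 + 7/6) = 25/2; numerator = 3(84/247) - 2(18/13) = -432/247; a_3 = (-432/247)/(25/2) = -864/6175
  n = 4: D(4) = 4(4 + 7/6) = 62/3; numerator = 3(-864/6175) - 2(84/247) = -6792/6175; a_4 = (-6792/6175)/(62/3) = -10188/191425

r = 5/3; a_0 = 1; a_1 = 18/13; a_2 = 84/247; a_3 = -864/6175; a_4 = -10188/191425


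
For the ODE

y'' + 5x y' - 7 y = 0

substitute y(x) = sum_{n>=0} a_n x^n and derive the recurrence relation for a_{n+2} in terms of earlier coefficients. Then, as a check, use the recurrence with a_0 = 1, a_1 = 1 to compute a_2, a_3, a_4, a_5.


Substitute y = sum_n a_n x^n.
y''(x) has coefficient (n+2)(n+1) a_{n+2} at x^n;
5 x y'(x) has coefficient 5 n a_n at x^n (shift);
-7 y(x) has coefficient -7 a_n at x^n.
Matching x^n: (n+2)(n+1) a_{n+2} + (5n - 7) a_n = 0.
Thus a_{n+2} = (-5n + 7) / ((n+1)(n+2)) * a_n.

Check with a_0 = 1, a_1 = 1 (apply the recurrence for n = 0, 1, 2, 3): a_0 = 1, a_1 = 1, a_2 = 7/2, a_3 = 1/3, a_4 = -7/8, a_5 = -2/15.

a_(n+2) = (-5n + 7) / ((n+1)(n+2)) * a_n; check: a_0 = 1, a_1 = 1, a_2 = 7/2, a_3 = 1/3, a_4 = -7/8, a_5 = -2/15


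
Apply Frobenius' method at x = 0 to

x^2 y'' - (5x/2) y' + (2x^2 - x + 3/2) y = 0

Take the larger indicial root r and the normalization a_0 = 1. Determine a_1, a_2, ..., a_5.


Write in Frobenius form y'' + (p(x)/x) y' + (q(x)/x^2) y = 0:
  p(x) = -5/2,  q(x) = 2x^2 - x + 3/2.
Indicial equation: r(r-1) + (-5/2) r + (3/2) = 0 -> roots r_1 = 3, r_2 = 1/2.
Take r = r_1 = 3. Let y(x) = x^r sum_{n>=0} a_n x^n with a_0 = 1.
Substitute y = x^r sum a_n x^n and match x^{r+n}. The recurrence is
  D(n) a_n - 1 a_{n-1} + 2 a_{n-2} = 0,  where D(n) = (r+n)(r+n-1) + (-5/2)(r+n) + (3/2).
  a_n = [1 a_{n-1} - 2 a_{n-2}] / D(n).
Since the indicial polynomial factors as (r - r_1)(r - r_2), D(n) = (r_1 + n - r_1)(r_1 + n - r_2) = n(n + 5/2).
Evaluating step by step (a_0 = 1):
  n = 1: D(1) = 1(1 + 5/2) = 7/2; numerator = 1(1) = 1; a_1 = (1)/(7/2) = 2/7
  n = 2: D(2) = 2(2 + 5/2) = 9; numerator = 1(2/7) - 2(1) = -12/7; a_2 = (-12/7)/(9) = -4/21
  n = 3: D(3) = 3(3 + 5/2) = 33/2; numerator = 1(-4/21) - 2(2/7) = -16/21; a_3 = (-16/21)/(33/2) = -32/693
  n = 4: D(4) = 4(4 + 5/2) = 26; numerator = 1(-32/693) - 2(-4/21) = 232/693; a_4 = (232/693)/(26) = 116/9009
  n = 5: D(5) = 5(5 + 5/2) = 75/2; numerator = 1(116/9009) - 2(-32/693) = 316/3003; a_5 = (316/3003)/(75/2) = 632/225225

r = 3; a_0 = 1; a_1 = 2/7; a_2 = -4/21; a_3 = -32/693; a_4 = 116/9009; a_5 = 632/225225


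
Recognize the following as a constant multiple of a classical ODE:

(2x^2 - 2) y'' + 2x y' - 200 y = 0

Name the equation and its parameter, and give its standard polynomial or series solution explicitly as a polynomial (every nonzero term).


All three coefficients share the factor -2; dividing through by -2 gives  (1 - x^2) y'' - x y' + 100 y = 0.
This matches the Chebyshev equation (1 - x^2) y'' - x y' + n^2 y = 0 (note the -x y' term, not -2x y') with n^2 = 100, so n = 10; the polynomial solution is T_10(x).
With y = sum_k a_k x^k, matching x^k gives (k+2)(k+1) a_{k+2} = (k^2 - n^2) a_k = (k - 10)(k + 10) a_k. The right side vanishes at k = 10, so the series with the parity of 10 terminates at degree 10.
Standard normalization: leading coefficient of T_n is 2^(n-1), so a_10 = 2^9 = 512. Work downward with a_k = (k+1)(k+2) a_{k+2} / ((k - 10)(k + 10)):
  a_8 = (9)(10)(512) / ((8 - 10)(8 + 10)) = 46080/(-36) = -1280
  a_6 = (7)(8)(-1280) / ((6 - 10)(6 + 10)) = -71680/(-64) = 1120
  a_4 = (5)(6)(1120) / ((4 - 10)(4 + 10)) = 33600/(-84) = -400
  a_2 = (3)(4)(-400) / ((2 - 10)(2 + 10)) = -4800/(-96) = 50
  a_0 = (1)(2)(50) / ((0 - 10)(0 + 10)) = 100/(-100) = -1
Hence T_10(x) = 512 x^10 - 1280 x^8 + 1120 x^6 - 400 x^4 + 50 x^2 - 1.

T_10(x); series = 512 x^10 - 1280 x^8 + 1120 x^6 - 400 x^4 + 50 x^2 - 1


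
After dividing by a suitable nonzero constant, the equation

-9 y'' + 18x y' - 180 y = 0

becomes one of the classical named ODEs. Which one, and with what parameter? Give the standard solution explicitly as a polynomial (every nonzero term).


All three coefficients share the factor -9; dividing through by -9 gives  y'' - 2x y' + 20 y = 0.
This matches the Hermite equation y'' - 2x y' + 2n y = 0 with 2n = 20, so n = 10; the polynomial solution is H_10(x).
With y = sum_k a_k x^k, matching x^k gives (k+2)(k+1) a_{k+2} = 2(k - n) a_k = 2(k - 10) a_k. The right side vanishes at k = 10, so the series with the parity of 10 terminates at degree 10.
Standard normalization: leading coefficient of H_n is 2^n, so a_10 = 2^10 = 1024. Work downward with a_k = (k+1)(k+2) a_{k+2} / (2(k - n)):
  a_8 = (9)(10)(1024) / (2(8 - 10)) = 92160/(-4) = -23040
  a_6 = (7)(8)(-23040) / (2(6 - 10)) = -1290240/(-8) = 161280
  a_4 = (5)(6)(161280) / (2(4 - 10)) = 4838400/(-12) = -403200
  a_2 = (3)(4)(-403200) / (2(2 - 10)) = -4838400/(-16) = 302400
  a_0 = (1)(2)(302400) / (2(0 - 10)) = 604800/(-20) = -30240
Hence H_10(x) = 1024 x^10 - 23040 x^8 + 161280 x^6 - 403200 x^4 + 302400 x^2 - 30240.

H_10(x); series = 1024 x^10 - 23040 x^8 + 161280 x^6 - 403200 x^4 + 302400 x^2 - 30240


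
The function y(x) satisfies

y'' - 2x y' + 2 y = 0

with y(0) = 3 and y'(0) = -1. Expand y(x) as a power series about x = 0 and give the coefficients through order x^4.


Ansatz: y(x) = sum_{n>=0} a_n x^n, so y'(x) = sum_{n>=1} n a_n x^(n-1) and y''(x) = sum_{n>=2} n(n-1) a_n x^(n-2).
Substitute into P(x) y'' + Q(x) y' + R(x) y = 0 with P(x) = 1, Q(x) = -2x, R(x) = 2, and match powers of x.
Initial conditions: a_0 = 3, a_1 = -1.
Setting the coefficient of each power of x to zero and solving order by order (substituting the coefficients already found):
  x^0: 2 a_2 + 2 a_0 = 0  ->  2 a_2 = -2 a_0 = -6  ->  a_2 = -3
  x^1: 6 a_3 = 0  ->  a_3 = 0
  x^2: 12 a_4 - 2 a_2 = 0  ->  12 a_4 = 2 a_2 = -6  ->  a_4 = -1/2
Truncated series: y(x) = 3 - x - 3 x^2 - (1/2) x^4 + O(x^5).

a_0 = 3; a_1 = -1; a_2 = -3; a_3 = 0; a_4 = -1/2


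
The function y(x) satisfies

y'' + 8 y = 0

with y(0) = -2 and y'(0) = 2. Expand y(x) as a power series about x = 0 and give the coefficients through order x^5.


Ansatz: y(x) = sum_{n>=0} a_n x^n, so y'(x) = sum_{n>=1} n a_n x^(n-1) and y''(x) = sum_{n>=2} n(n-1) a_n x^(n-2).
Substitute into P(x) y'' + Q(x) y' + R(x) y = 0 with P(x) = 1, Q(x) = 0, R(x) = 8, and match powers of x.
Initial conditions: a_0 = -2, a_1 = 2.
Setting the coefficient of each power of x to zero and solving order by order (substituting the coefficients already found):
  x^0: 2 a_2 + 8 a_0 = 0  ->  2 a_2 = -8 a_0 = 16  ->  a_2 = 8
  x^1: 6 a_3 + 8 a_1 = 0  ->  6 a_3 = -8 a_1 = -16  ->  a_3 = -8/3
  x^2: 12 a_4 + 8 a_2 = 0  ->  12 a_4 = -8 a_2 = -64  ->  a_4 = -16/3
  x^3: 20 a_5 + 8 a_3 = 0  ->  20 a_5 = -8 a_3 = 64/3  ->  a_5 = 16/15
Truncated series: y(x) = -2 + 2 x + 8 x^2 - (8/3) x^3 - (16/3) x^4 + (16/15) x^5 + O(x^6).

a_0 = -2; a_1 = 2; a_2 = 8; a_3 = -8/3; a_4 = -16/3; a_5 = 16/15


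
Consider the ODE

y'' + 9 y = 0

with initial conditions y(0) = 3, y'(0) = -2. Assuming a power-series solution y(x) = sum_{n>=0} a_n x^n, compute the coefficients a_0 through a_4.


Ansatz: y(x) = sum_{n>=0} a_n x^n, so y'(x) = sum_{n>=1} n a_n x^(n-1) and y''(x) = sum_{n>=2} n(n-1) a_n x^(n-2).
Substitute into P(x) y'' + Q(x) y' + R(x) y = 0 with P(x) = 1, Q(x) = 0, R(x) = 9, and match powers of x.
Initial conditions: a_0 = 3, a_1 = -2.
Setting the coefficient of each power of x to zero and solving order by order (substituting the coefficients already found):
  x^0: 2 a_2 + 9 a_0 = 0  ->  2 a_2 = -9 a_0 = -27  ->  a_2 = -27/2
  x^1: 6 a_3 + 9 a_1 = 0  ->  6 a_3 = -9 a_1 = 18  ->  a_3 = 3
  x^2: 12 a_4 + 9 a_2 = 0  ->  12 a_4 = -9 a_2 = 243/2  ->  a_4 = 81/8
Truncated series: y(x) = 3 - 2 x - (27/2) x^2 + 3 x^3 + (81/8) x^4 + O(x^5).

a_0 = 3; a_1 = -2; a_2 = -27/2; a_3 = 3; a_4 = 81/8


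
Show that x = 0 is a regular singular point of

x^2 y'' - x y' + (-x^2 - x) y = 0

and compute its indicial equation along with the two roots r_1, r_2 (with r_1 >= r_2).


Divide by x^2 to reach normal form y'' + P_1(x) y' + P_2(x) y = 0 with P_1(x) = -1/x and P_2(x) = -1 - 1/x.
x = 0 is a singular point because the y'-coefficient -1/x has a pole at x = 0 and the y-coefficient -1 - 1/x has a pole at x = 0.
It is a regular singular point because x P_1(x) = p(x) = -1 and x^2 P_2(x) = q(x) = -x^2 - x are polynomials, hence analytic at x = 0.
p(0) = -1,  q(0) = 0.
Indicial equation: r(r-1) + p(0) r + q(0) = 0, i.e. r^2 + (p(0) - 1) r + q(0) = 0, i.e. r^2 - 2 r = 0.
Discriminant: (-2)^2 - 4(0) = 4, so r = (2 ± 2)/2.
Solving: r_1 = 2, r_2 = 0.

indicial: r^2 - 2 r = 0; roots r_1 = 2, r_2 = 0


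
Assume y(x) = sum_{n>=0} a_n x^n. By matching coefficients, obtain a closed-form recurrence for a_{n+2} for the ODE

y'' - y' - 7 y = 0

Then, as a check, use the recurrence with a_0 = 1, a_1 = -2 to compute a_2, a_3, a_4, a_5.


Substitute y = sum_n a_n x^n.
y''(x) has coefficient (n+2)(n+1) a_{n+2} at x^n;
-y'(x) has coefficient -(n+1) a_{n+1} at x^n;
-7 y(x) has coefficient -7 a_n at x^n.
Matching x^n: (n+2)(n+1) a_{n+2} - (n+1) a_{n+1} - 7 a_n = 0.
Thus a_{n+2} = [(n+1) a_{n+1} + 7 a_n] / ((n+1)(n+2)).

Check with a_0 = 1, a_1 = -2 (apply the recurrence for n = 0, 1, 2, 3): a_0 = 1, a_1 = -2, a_2 = 5/2, a_3 = -3/2, a_4 = 13/12, a_5 = -37/120.

a_(n+2) = [(n+1) a_(n+1) + 7 a_n] / ((n+1)(n+2)); check: a_0 = 1, a_1 = -2, a_2 = 5/2, a_3 = -3/2, a_4 = 13/12, a_5 = -37/120
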